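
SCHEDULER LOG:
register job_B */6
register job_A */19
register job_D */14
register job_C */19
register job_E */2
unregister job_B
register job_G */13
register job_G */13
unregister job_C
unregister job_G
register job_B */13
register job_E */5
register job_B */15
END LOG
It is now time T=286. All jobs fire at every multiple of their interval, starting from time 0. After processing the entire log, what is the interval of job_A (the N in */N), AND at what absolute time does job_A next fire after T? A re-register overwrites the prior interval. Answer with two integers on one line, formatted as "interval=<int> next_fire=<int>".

Answer: interval=19 next_fire=304

Derivation:
Op 1: register job_B */6 -> active={job_B:*/6}
Op 2: register job_A */19 -> active={job_A:*/19, job_B:*/6}
Op 3: register job_D */14 -> active={job_A:*/19, job_B:*/6, job_D:*/14}
Op 4: register job_C */19 -> active={job_A:*/19, job_B:*/6, job_C:*/19, job_D:*/14}
Op 5: register job_E */2 -> active={job_A:*/19, job_B:*/6, job_C:*/19, job_D:*/14, job_E:*/2}
Op 6: unregister job_B -> active={job_A:*/19, job_C:*/19, job_D:*/14, job_E:*/2}
Op 7: register job_G */13 -> active={job_A:*/19, job_C:*/19, job_D:*/14, job_E:*/2, job_G:*/13}
Op 8: register job_G */13 -> active={job_A:*/19, job_C:*/19, job_D:*/14, job_E:*/2, job_G:*/13}
Op 9: unregister job_C -> active={job_A:*/19, job_D:*/14, job_E:*/2, job_G:*/13}
Op 10: unregister job_G -> active={job_A:*/19, job_D:*/14, job_E:*/2}
Op 11: register job_B */13 -> active={job_A:*/19, job_B:*/13, job_D:*/14, job_E:*/2}
Op 12: register job_E */5 -> active={job_A:*/19, job_B:*/13, job_D:*/14, job_E:*/5}
Op 13: register job_B */15 -> active={job_A:*/19, job_B:*/15, job_D:*/14, job_E:*/5}
Final interval of job_A = 19
Next fire of job_A after T=286: (286//19+1)*19 = 304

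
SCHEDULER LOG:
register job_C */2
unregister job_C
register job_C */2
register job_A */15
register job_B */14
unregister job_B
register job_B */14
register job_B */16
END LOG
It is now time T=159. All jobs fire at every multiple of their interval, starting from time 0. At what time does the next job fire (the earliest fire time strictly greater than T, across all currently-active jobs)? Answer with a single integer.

Op 1: register job_C */2 -> active={job_C:*/2}
Op 2: unregister job_C -> active={}
Op 3: register job_C */2 -> active={job_C:*/2}
Op 4: register job_A */15 -> active={job_A:*/15, job_C:*/2}
Op 5: register job_B */14 -> active={job_A:*/15, job_B:*/14, job_C:*/2}
Op 6: unregister job_B -> active={job_A:*/15, job_C:*/2}
Op 7: register job_B */14 -> active={job_A:*/15, job_B:*/14, job_C:*/2}
Op 8: register job_B */16 -> active={job_A:*/15, job_B:*/16, job_C:*/2}
  job_A: interval 15, next fire after T=159 is 165
  job_B: interval 16, next fire after T=159 is 160
  job_C: interval 2, next fire after T=159 is 160
Earliest fire time = 160 (job job_B)

Answer: 160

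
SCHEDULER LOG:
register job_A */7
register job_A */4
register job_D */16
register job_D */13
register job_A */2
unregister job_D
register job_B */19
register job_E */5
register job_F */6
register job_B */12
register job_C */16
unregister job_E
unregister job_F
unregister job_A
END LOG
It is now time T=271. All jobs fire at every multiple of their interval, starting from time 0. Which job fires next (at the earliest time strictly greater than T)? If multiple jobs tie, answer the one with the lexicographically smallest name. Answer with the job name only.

Answer: job_C

Derivation:
Op 1: register job_A */7 -> active={job_A:*/7}
Op 2: register job_A */4 -> active={job_A:*/4}
Op 3: register job_D */16 -> active={job_A:*/4, job_D:*/16}
Op 4: register job_D */13 -> active={job_A:*/4, job_D:*/13}
Op 5: register job_A */2 -> active={job_A:*/2, job_D:*/13}
Op 6: unregister job_D -> active={job_A:*/2}
Op 7: register job_B */19 -> active={job_A:*/2, job_B:*/19}
Op 8: register job_E */5 -> active={job_A:*/2, job_B:*/19, job_E:*/5}
Op 9: register job_F */6 -> active={job_A:*/2, job_B:*/19, job_E:*/5, job_F:*/6}
Op 10: register job_B */12 -> active={job_A:*/2, job_B:*/12, job_E:*/5, job_F:*/6}
Op 11: register job_C */16 -> active={job_A:*/2, job_B:*/12, job_C:*/16, job_E:*/5, job_F:*/6}
Op 12: unregister job_E -> active={job_A:*/2, job_B:*/12, job_C:*/16, job_F:*/6}
Op 13: unregister job_F -> active={job_A:*/2, job_B:*/12, job_C:*/16}
Op 14: unregister job_A -> active={job_B:*/12, job_C:*/16}
  job_B: interval 12, next fire after T=271 is 276
  job_C: interval 16, next fire after T=271 is 272
Earliest = 272, winner (lex tiebreak) = job_C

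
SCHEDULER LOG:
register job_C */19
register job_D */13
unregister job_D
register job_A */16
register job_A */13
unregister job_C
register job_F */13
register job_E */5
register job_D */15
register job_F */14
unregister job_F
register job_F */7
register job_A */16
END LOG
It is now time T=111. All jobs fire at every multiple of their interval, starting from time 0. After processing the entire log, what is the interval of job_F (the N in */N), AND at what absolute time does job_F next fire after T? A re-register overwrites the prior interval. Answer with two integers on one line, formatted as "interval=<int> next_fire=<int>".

Answer: interval=7 next_fire=112

Derivation:
Op 1: register job_C */19 -> active={job_C:*/19}
Op 2: register job_D */13 -> active={job_C:*/19, job_D:*/13}
Op 3: unregister job_D -> active={job_C:*/19}
Op 4: register job_A */16 -> active={job_A:*/16, job_C:*/19}
Op 5: register job_A */13 -> active={job_A:*/13, job_C:*/19}
Op 6: unregister job_C -> active={job_A:*/13}
Op 7: register job_F */13 -> active={job_A:*/13, job_F:*/13}
Op 8: register job_E */5 -> active={job_A:*/13, job_E:*/5, job_F:*/13}
Op 9: register job_D */15 -> active={job_A:*/13, job_D:*/15, job_E:*/5, job_F:*/13}
Op 10: register job_F */14 -> active={job_A:*/13, job_D:*/15, job_E:*/5, job_F:*/14}
Op 11: unregister job_F -> active={job_A:*/13, job_D:*/15, job_E:*/5}
Op 12: register job_F */7 -> active={job_A:*/13, job_D:*/15, job_E:*/5, job_F:*/7}
Op 13: register job_A */16 -> active={job_A:*/16, job_D:*/15, job_E:*/5, job_F:*/7}
Final interval of job_F = 7
Next fire of job_F after T=111: (111//7+1)*7 = 112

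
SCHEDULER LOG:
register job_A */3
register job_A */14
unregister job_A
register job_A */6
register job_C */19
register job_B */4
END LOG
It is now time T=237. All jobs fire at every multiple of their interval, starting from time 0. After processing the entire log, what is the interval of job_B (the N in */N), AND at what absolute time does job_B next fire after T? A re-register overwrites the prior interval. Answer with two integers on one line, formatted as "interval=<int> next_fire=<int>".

Answer: interval=4 next_fire=240

Derivation:
Op 1: register job_A */3 -> active={job_A:*/3}
Op 2: register job_A */14 -> active={job_A:*/14}
Op 3: unregister job_A -> active={}
Op 4: register job_A */6 -> active={job_A:*/6}
Op 5: register job_C */19 -> active={job_A:*/6, job_C:*/19}
Op 6: register job_B */4 -> active={job_A:*/6, job_B:*/4, job_C:*/19}
Final interval of job_B = 4
Next fire of job_B after T=237: (237//4+1)*4 = 240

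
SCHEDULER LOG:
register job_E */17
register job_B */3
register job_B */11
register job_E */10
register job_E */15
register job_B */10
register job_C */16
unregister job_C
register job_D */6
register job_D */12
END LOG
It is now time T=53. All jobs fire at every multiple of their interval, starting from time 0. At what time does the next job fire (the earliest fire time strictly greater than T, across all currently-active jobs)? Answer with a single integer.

Answer: 60

Derivation:
Op 1: register job_E */17 -> active={job_E:*/17}
Op 2: register job_B */3 -> active={job_B:*/3, job_E:*/17}
Op 3: register job_B */11 -> active={job_B:*/11, job_E:*/17}
Op 4: register job_E */10 -> active={job_B:*/11, job_E:*/10}
Op 5: register job_E */15 -> active={job_B:*/11, job_E:*/15}
Op 6: register job_B */10 -> active={job_B:*/10, job_E:*/15}
Op 7: register job_C */16 -> active={job_B:*/10, job_C:*/16, job_E:*/15}
Op 8: unregister job_C -> active={job_B:*/10, job_E:*/15}
Op 9: register job_D */6 -> active={job_B:*/10, job_D:*/6, job_E:*/15}
Op 10: register job_D */12 -> active={job_B:*/10, job_D:*/12, job_E:*/15}
  job_B: interval 10, next fire after T=53 is 60
  job_D: interval 12, next fire after T=53 is 60
  job_E: interval 15, next fire after T=53 is 60
Earliest fire time = 60 (job job_B)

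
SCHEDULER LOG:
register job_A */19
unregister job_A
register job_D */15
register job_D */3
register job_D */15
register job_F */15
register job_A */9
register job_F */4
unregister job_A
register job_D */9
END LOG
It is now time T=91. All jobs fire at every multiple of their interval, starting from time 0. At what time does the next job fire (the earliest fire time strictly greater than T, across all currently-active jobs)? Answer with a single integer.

Answer: 92

Derivation:
Op 1: register job_A */19 -> active={job_A:*/19}
Op 2: unregister job_A -> active={}
Op 3: register job_D */15 -> active={job_D:*/15}
Op 4: register job_D */3 -> active={job_D:*/3}
Op 5: register job_D */15 -> active={job_D:*/15}
Op 6: register job_F */15 -> active={job_D:*/15, job_F:*/15}
Op 7: register job_A */9 -> active={job_A:*/9, job_D:*/15, job_F:*/15}
Op 8: register job_F */4 -> active={job_A:*/9, job_D:*/15, job_F:*/4}
Op 9: unregister job_A -> active={job_D:*/15, job_F:*/4}
Op 10: register job_D */9 -> active={job_D:*/9, job_F:*/4}
  job_D: interval 9, next fire after T=91 is 99
  job_F: interval 4, next fire after T=91 is 92
Earliest fire time = 92 (job job_F)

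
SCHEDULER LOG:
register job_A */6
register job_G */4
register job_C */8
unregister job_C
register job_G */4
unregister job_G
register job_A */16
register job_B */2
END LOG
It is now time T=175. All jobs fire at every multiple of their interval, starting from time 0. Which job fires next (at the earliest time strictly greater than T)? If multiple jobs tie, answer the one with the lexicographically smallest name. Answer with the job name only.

Op 1: register job_A */6 -> active={job_A:*/6}
Op 2: register job_G */4 -> active={job_A:*/6, job_G:*/4}
Op 3: register job_C */8 -> active={job_A:*/6, job_C:*/8, job_G:*/4}
Op 4: unregister job_C -> active={job_A:*/6, job_G:*/4}
Op 5: register job_G */4 -> active={job_A:*/6, job_G:*/4}
Op 6: unregister job_G -> active={job_A:*/6}
Op 7: register job_A */16 -> active={job_A:*/16}
Op 8: register job_B */2 -> active={job_A:*/16, job_B:*/2}
  job_A: interval 16, next fire after T=175 is 176
  job_B: interval 2, next fire after T=175 is 176
Earliest = 176, winner (lex tiebreak) = job_A

Answer: job_A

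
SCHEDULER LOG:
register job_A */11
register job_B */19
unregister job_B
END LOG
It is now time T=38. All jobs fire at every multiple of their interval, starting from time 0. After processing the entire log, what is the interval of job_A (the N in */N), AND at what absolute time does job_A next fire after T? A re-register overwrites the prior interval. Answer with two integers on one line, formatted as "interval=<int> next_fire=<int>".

Answer: interval=11 next_fire=44

Derivation:
Op 1: register job_A */11 -> active={job_A:*/11}
Op 2: register job_B */19 -> active={job_A:*/11, job_B:*/19}
Op 3: unregister job_B -> active={job_A:*/11}
Final interval of job_A = 11
Next fire of job_A after T=38: (38//11+1)*11 = 44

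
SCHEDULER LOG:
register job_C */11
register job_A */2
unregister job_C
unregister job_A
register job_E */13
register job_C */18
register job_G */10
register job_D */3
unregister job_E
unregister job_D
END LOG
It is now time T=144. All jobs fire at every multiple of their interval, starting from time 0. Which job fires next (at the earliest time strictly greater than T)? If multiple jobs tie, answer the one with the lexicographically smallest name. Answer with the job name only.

Answer: job_G

Derivation:
Op 1: register job_C */11 -> active={job_C:*/11}
Op 2: register job_A */2 -> active={job_A:*/2, job_C:*/11}
Op 3: unregister job_C -> active={job_A:*/2}
Op 4: unregister job_A -> active={}
Op 5: register job_E */13 -> active={job_E:*/13}
Op 6: register job_C */18 -> active={job_C:*/18, job_E:*/13}
Op 7: register job_G */10 -> active={job_C:*/18, job_E:*/13, job_G:*/10}
Op 8: register job_D */3 -> active={job_C:*/18, job_D:*/3, job_E:*/13, job_G:*/10}
Op 9: unregister job_E -> active={job_C:*/18, job_D:*/3, job_G:*/10}
Op 10: unregister job_D -> active={job_C:*/18, job_G:*/10}
  job_C: interval 18, next fire after T=144 is 162
  job_G: interval 10, next fire after T=144 is 150
Earliest = 150, winner (lex tiebreak) = job_G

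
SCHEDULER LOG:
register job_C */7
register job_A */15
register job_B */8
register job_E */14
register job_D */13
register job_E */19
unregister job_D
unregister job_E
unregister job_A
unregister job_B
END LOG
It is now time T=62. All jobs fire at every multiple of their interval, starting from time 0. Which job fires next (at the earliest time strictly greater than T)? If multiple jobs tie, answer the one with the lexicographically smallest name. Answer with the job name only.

Answer: job_C

Derivation:
Op 1: register job_C */7 -> active={job_C:*/7}
Op 2: register job_A */15 -> active={job_A:*/15, job_C:*/7}
Op 3: register job_B */8 -> active={job_A:*/15, job_B:*/8, job_C:*/7}
Op 4: register job_E */14 -> active={job_A:*/15, job_B:*/8, job_C:*/7, job_E:*/14}
Op 5: register job_D */13 -> active={job_A:*/15, job_B:*/8, job_C:*/7, job_D:*/13, job_E:*/14}
Op 6: register job_E */19 -> active={job_A:*/15, job_B:*/8, job_C:*/7, job_D:*/13, job_E:*/19}
Op 7: unregister job_D -> active={job_A:*/15, job_B:*/8, job_C:*/7, job_E:*/19}
Op 8: unregister job_E -> active={job_A:*/15, job_B:*/8, job_C:*/7}
Op 9: unregister job_A -> active={job_B:*/8, job_C:*/7}
Op 10: unregister job_B -> active={job_C:*/7}
  job_C: interval 7, next fire after T=62 is 63
Earliest = 63, winner (lex tiebreak) = job_C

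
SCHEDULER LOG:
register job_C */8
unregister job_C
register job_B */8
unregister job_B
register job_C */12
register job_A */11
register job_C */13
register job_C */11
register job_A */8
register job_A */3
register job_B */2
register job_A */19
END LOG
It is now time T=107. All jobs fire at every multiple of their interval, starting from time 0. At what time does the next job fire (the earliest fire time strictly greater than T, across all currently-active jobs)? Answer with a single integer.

Op 1: register job_C */8 -> active={job_C:*/8}
Op 2: unregister job_C -> active={}
Op 3: register job_B */8 -> active={job_B:*/8}
Op 4: unregister job_B -> active={}
Op 5: register job_C */12 -> active={job_C:*/12}
Op 6: register job_A */11 -> active={job_A:*/11, job_C:*/12}
Op 7: register job_C */13 -> active={job_A:*/11, job_C:*/13}
Op 8: register job_C */11 -> active={job_A:*/11, job_C:*/11}
Op 9: register job_A */8 -> active={job_A:*/8, job_C:*/11}
Op 10: register job_A */3 -> active={job_A:*/3, job_C:*/11}
Op 11: register job_B */2 -> active={job_A:*/3, job_B:*/2, job_C:*/11}
Op 12: register job_A */19 -> active={job_A:*/19, job_B:*/2, job_C:*/11}
  job_A: interval 19, next fire after T=107 is 114
  job_B: interval 2, next fire after T=107 is 108
  job_C: interval 11, next fire after T=107 is 110
Earliest fire time = 108 (job job_B)

Answer: 108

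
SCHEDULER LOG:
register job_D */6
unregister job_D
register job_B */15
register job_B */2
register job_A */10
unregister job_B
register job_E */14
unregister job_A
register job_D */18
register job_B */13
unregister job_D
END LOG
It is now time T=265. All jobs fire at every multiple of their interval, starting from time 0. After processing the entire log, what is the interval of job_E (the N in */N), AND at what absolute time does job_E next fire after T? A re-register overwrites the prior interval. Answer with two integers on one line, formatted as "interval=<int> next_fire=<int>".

Op 1: register job_D */6 -> active={job_D:*/6}
Op 2: unregister job_D -> active={}
Op 3: register job_B */15 -> active={job_B:*/15}
Op 4: register job_B */2 -> active={job_B:*/2}
Op 5: register job_A */10 -> active={job_A:*/10, job_B:*/2}
Op 6: unregister job_B -> active={job_A:*/10}
Op 7: register job_E */14 -> active={job_A:*/10, job_E:*/14}
Op 8: unregister job_A -> active={job_E:*/14}
Op 9: register job_D */18 -> active={job_D:*/18, job_E:*/14}
Op 10: register job_B */13 -> active={job_B:*/13, job_D:*/18, job_E:*/14}
Op 11: unregister job_D -> active={job_B:*/13, job_E:*/14}
Final interval of job_E = 14
Next fire of job_E after T=265: (265//14+1)*14 = 266

Answer: interval=14 next_fire=266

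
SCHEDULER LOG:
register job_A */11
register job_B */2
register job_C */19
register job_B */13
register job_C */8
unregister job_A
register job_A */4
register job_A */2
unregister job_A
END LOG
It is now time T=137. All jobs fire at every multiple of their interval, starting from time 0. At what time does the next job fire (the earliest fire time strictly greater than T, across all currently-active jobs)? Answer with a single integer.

Op 1: register job_A */11 -> active={job_A:*/11}
Op 2: register job_B */2 -> active={job_A:*/11, job_B:*/2}
Op 3: register job_C */19 -> active={job_A:*/11, job_B:*/2, job_C:*/19}
Op 4: register job_B */13 -> active={job_A:*/11, job_B:*/13, job_C:*/19}
Op 5: register job_C */8 -> active={job_A:*/11, job_B:*/13, job_C:*/8}
Op 6: unregister job_A -> active={job_B:*/13, job_C:*/8}
Op 7: register job_A */4 -> active={job_A:*/4, job_B:*/13, job_C:*/8}
Op 8: register job_A */2 -> active={job_A:*/2, job_B:*/13, job_C:*/8}
Op 9: unregister job_A -> active={job_B:*/13, job_C:*/8}
  job_B: interval 13, next fire after T=137 is 143
  job_C: interval 8, next fire after T=137 is 144
Earliest fire time = 143 (job job_B)

Answer: 143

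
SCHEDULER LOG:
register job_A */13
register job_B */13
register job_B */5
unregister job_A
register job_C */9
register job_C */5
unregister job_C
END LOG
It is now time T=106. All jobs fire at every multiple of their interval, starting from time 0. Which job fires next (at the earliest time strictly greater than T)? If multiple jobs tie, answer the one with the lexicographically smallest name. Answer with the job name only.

Answer: job_B

Derivation:
Op 1: register job_A */13 -> active={job_A:*/13}
Op 2: register job_B */13 -> active={job_A:*/13, job_B:*/13}
Op 3: register job_B */5 -> active={job_A:*/13, job_B:*/5}
Op 4: unregister job_A -> active={job_B:*/5}
Op 5: register job_C */9 -> active={job_B:*/5, job_C:*/9}
Op 6: register job_C */5 -> active={job_B:*/5, job_C:*/5}
Op 7: unregister job_C -> active={job_B:*/5}
  job_B: interval 5, next fire after T=106 is 110
Earliest = 110, winner (lex tiebreak) = job_B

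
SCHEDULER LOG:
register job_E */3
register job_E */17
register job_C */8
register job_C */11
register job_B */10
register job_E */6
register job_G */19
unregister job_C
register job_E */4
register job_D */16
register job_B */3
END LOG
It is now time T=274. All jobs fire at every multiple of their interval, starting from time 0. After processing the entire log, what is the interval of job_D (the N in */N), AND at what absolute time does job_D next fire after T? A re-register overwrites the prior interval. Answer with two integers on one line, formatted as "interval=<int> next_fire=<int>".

Answer: interval=16 next_fire=288

Derivation:
Op 1: register job_E */3 -> active={job_E:*/3}
Op 2: register job_E */17 -> active={job_E:*/17}
Op 3: register job_C */8 -> active={job_C:*/8, job_E:*/17}
Op 4: register job_C */11 -> active={job_C:*/11, job_E:*/17}
Op 5: register job_B */10 -> active={job_B:*/10, job_C:*/11, job_E:*/17}
Op 6: register job_E */6 -> active={job_B:*/10, job_C:*/11, job_E:*/6}
Op 7: register job_G */19 -> active={job_B:*/10, job_C:*/11, job_E:*/6, job_G:*/19}
Op 8: unregister job_C -> active={job_B:*/10, job_E:*/6, job_G:*/19}
Op 9: register job_E */4 -> active={job_B:*/10, job_E:*/4, job_G:*/19}
Op 10: register job_D */16 -> active={job_B:*/10, job_D:*/16, job_E:*/4, job_G:*/19}
Op 11: register job_B */3 -> active={job_B:*/3, job_D:*/16, job_E:*/4, job_G:*/19}
Final interval of job_D = 16
Next fire of job_D after T=274: (274//16+1)*16 = 288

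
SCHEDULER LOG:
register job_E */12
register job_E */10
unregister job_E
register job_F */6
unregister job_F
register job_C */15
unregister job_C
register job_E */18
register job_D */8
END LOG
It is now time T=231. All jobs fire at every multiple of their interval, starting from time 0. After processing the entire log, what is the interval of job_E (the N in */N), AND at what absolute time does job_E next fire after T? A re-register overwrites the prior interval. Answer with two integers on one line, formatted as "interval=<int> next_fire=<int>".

Op 1: register job_E */12 -> active={job_E:*/12}
Op 2: register job_E */10 -> active={job_E:*/10}
Op 3: unregister job_E -> active={}
Op 4: register job_F */6 -> active={job_F:*/6}
Op 5: unregister job_F -> active={}
Op 6: register job_C */15 -> active={job_C:*/15}
Op 7: unregister job_C -> active={}
Op 8: register job_E */18 -> active={job_E:*/18}
Op 9: register job_D */8 -> active={job_D:*/8, job_E:*/18}
Final interval of job_E = 18
Next fire of job_E after T=231: (231//18+1)*18 = 234

Answer: interval=18 next_fire=234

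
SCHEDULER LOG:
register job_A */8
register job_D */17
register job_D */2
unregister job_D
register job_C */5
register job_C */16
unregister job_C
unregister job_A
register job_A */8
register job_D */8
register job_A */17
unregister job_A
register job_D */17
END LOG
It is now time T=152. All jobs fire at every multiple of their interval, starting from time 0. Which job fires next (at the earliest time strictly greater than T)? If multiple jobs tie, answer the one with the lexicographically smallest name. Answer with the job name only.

Op 1: register job_A */8 -> active={job_A:*/8}
Op 2: register job_D */17 -> active={job_A:*/8, job_D:*/17}
Op 3: register job_D */2 -> active={job_A:*/8, job_D:*/2}
Op 4: unregister job_D -> active={job_A:*/8}
Op 5: register job_C */5 -> active={job_A:*/8, job_C:*/5}
Op 6: register job_C */16 -> active={job_A:*/8, job_C:*/16}
Op 7: unregister job_C -> active={job_A:*/8}
Op 8: unregister job_A -> active={}
Op 9: register job_A */8 -> active={job_A:*/8}
Op 10: register job_D */8 -> active={job_A:*/8, job_D:*/8}
Op 11: register job_A */17 -> active={job_A:*/17, job_D:*/8}
Op 12: unregister job_A -> active={job_D:*/8}
Op 13: register job_D */17 -> active={job_D:*/17}
  job_D: interval 17, next fire after T=152 is 153
Earliest = 153, winner (lex tiebreak) = job_D

Answer: job_D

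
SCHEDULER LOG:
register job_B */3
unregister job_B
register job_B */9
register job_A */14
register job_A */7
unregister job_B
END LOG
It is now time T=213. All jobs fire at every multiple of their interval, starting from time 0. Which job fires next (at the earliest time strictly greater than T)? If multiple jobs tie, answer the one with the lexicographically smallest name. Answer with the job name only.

Op 1: register job_B */3 -> active={job_B:*/3}
Op 2: unregister job_B -> active={}
Op 3: register job_B */9 -> active={job_B:*/9}
Op 4: register job_A */14 -> active={job_A:*/14, job_B:*/9}
Op 5: register job_A */7 -> active={job_A:*/7, job_B:*/9}
Op 6: unregister job_B -> active={job_A:*/7}
  job_A: interval 7, next fire after T=213 is 217
Earliest = 217, winner (lex tiebreak) = job_A

Answer: job_A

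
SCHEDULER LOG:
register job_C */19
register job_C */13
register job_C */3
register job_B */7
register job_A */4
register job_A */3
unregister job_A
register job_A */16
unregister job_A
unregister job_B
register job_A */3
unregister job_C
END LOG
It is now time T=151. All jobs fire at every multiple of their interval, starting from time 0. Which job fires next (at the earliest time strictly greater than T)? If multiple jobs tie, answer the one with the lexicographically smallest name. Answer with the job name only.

Answer: job_A

Derivation:
Op 1: register job_C */19 -> active={job_C:*/19}
Op 2: register job_C */13 -> active={job_C:*/13}
Op 3: register job_C */3 -> active={job_C:*/3}
Op 4: register job_B */7 -> active={job_B:*/7, job_C:*/3}
Op 5: register job_A */4 -> active={job_A:*/4, job_B:*/7, job_C:*/3}
Op 6: register job_A */3 -> active={job_A:*/3, job_B:*/7, job_C:*/3}
Op 7: unregister job_A -> active={job_B:*/7, job_C:*/3}
Op 8: register job_A */16 -> active={job_A:*/16, job_B:*/7, job_C:*/3}
Op 9: unregister job_A -> active={job_B:*/7, job_C:*/3}
Op 10: unregister job_B -> active={job_C:*/3}
Op 11: register job_A */3 -> active={job_A:*/3, job_C:*/3}
Op 12: unregister job_C -> active={job_A:*/3}
  job_A: interval 3, next fire after T=151 is 153
Earliest = 153, winner (lex tiebreak) = job_A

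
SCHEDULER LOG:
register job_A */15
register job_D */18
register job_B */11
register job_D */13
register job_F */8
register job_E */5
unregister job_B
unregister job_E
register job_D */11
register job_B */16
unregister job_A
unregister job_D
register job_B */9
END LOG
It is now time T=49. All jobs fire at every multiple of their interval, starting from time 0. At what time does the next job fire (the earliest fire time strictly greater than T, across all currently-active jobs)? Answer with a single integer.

Answer: 54

Derivation:
Op 1: register job_A */15 -> active={job_A:*/15}
Op 2: register job_D */18 -> active={job_A:*/15, job_D:*/18}
Op 3: register job_B */11 -> active={job_A:*/15, job_B:*/11, job_D:*/18}
Op 4: register job_D */13 -> active={job_A:*/15, job_B:*/11, job_D:*/13}
Op 5: register job_F */8 -> active={job_A:*/15, job_B:*/11, job_D:*/13, job_F:*/8}
Op 6: register job_E */5 -> active={job_A:*/15, job_B:*/11, job_D:*/13, job_E:*/5, job_F:*/8}
Op 7: unregister job_B -> active={job_A:*/15, job_D:*/13, job_E:*/5, job_F:*/8}
Op 8: unregister job_E -> active={job_A:*/15, job_D:*/13, job_F:*/8}
Op 9: register job_D */11 -> active={job_A:*/15, job_D:*/11, job_F:*/8}
Op 10: register job_B */16 -> active={job_A:*/15, job_B:*/16, job_D:*/11, job_F:*/8}
Op 11: unregister job_A -> active={job_B:*/16, job_D:*/11, job_F:*/8}
Op 12: unregister job_D -> active={job_B:*/16, job_F:*/8}
Op 13: register job_B */9 -> active={job_B:*/9, job_F:*/8}
  job_B: interval 9, next fire after T=49 is 54
  job_F: interval 8, next fire after T=49 is 56
Earliest fire time = 54 (job job_B)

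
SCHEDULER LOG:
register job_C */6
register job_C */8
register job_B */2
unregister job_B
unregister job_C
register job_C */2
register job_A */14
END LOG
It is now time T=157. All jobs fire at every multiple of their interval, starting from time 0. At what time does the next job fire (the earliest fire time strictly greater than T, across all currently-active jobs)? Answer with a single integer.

Op 1: register job_C */6 -> active={job_C:*/6}
Op 2: register job_C */8 -> active={job_C:*/8}
Op 3: register job_B */2 -> active={job_B:*/2, job_C:*/8}
Op 4: unregister job_B -> active={job_C:*/8}
Op 5: unregister job_C -> active={}
Op 6: register job_C */2 -> active={job_C:*/2}
Op 7: register job_A */14 -> active={job_A:*/14, job_C:*/2}
  job_A: interval 14, next fire after T=157 is 168
  job_C: interval 2, next fire after T=157 is 158
Earliest fire time = 158 (job job_C)

Answer: 158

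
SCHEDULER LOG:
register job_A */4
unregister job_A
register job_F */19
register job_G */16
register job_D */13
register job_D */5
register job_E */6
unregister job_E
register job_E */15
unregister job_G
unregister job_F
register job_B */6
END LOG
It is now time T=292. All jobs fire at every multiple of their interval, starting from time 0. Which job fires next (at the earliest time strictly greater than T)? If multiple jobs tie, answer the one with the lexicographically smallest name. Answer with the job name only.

Op 1: register job_A */4 -> active={job_A:*/4}
Op 2: unregister job_A -> active={}
Op 3: register job_F */19 -> active={job_F:*/19}
Op 4: register job_G */16 -> active={job_F:*/19, job_G:*/16}
Op 5: register job_D */13 -> active={job_D:*/13, job_F:*/19, job_G:*/16}
Op 6: register job_D */5 -> active={job_D:*/5, job_F:*/19, job_G:*/16}
Op 7: register job_E */6 -> active={job_D:*/5, job_E:*/6, job_F:*/19, job_G:*/16}
Op 8: unregister job_E -> active={job_D:*/5, job_F:*/19, job_G:*/16}
Op 9: register job_E */15 -> active={job_D:*/5, job_E:*/15, job_F:*/19, job_G:*/16}
Op 10: unregister job_G -> active={job_D:*/5, job_E:*/15, job_F:*/19}
Op 11: unregister job_F -> active={job_D:*/5, job_E:*/15}
Op 12: register job_B */6 -> active={job_B:*/6, job_D:*/5, job_E:*/15}
  job_B: interval 6, next fire after T=292 is 294
  job_D: interval 5, next fire after T=292 is 295
  job_E: interval 15, next fire after T=292 is 300
Earliest = 294, winner (lex tiebreak) = job_B

Answer: job_B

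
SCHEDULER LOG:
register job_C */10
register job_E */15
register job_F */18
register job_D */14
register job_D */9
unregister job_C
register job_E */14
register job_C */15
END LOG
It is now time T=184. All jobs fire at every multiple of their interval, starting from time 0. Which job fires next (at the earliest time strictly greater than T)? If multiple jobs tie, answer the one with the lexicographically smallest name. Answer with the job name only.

Answer: job_D

Derivation:
Op 1: register job_C */10 -> active={job_C:*/10}
Op 2: register job_E */15 -> active={job_C:*/10, job_E:*/15}
Op 3: register job_F */18 -> active={job_C:*/10, job_E:*/15, job_F:*/18}
Op 4: register job_D */14 -> active={job_C:*/10, job_D:*/14, job_E:*/15, job_F:*/18}
Op 5: register job_D */9 -> active={job_C:*/10, job_D:*/9, job_E:*/15, job_F:*/18}
Op 6: unregister job_C -> active={job_D:*/9, job_E:*/15, job_F:*/18}
Op 7: register job_E */14 -> active={job_D:*/9, job_E:*/14, job_F:*/18}
Op 8: register job_C */15 -> active={job_C:*/15, job_D:*/9, job_E:*/14, job_F:*/18}
  job_C: interval 15, next fire after T=184 is 195
  job_D: interval 9, next fire after T=184 is 189
  job_E: interval 14, next fire after T=184 is 196
  job_F: interval 18, next fire after T=184 is 198
Earliest = 189, winner (lex tiebreak) = job_D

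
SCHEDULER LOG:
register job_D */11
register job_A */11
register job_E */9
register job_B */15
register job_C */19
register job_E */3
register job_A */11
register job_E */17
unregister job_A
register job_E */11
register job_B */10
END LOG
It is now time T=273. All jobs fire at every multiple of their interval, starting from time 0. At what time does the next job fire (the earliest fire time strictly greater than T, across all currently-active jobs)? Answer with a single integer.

Answer: 275

Derivation:
Op 1: register job_D */11 -> active={job_D:*/11}
Op 2: register job_A */11 -> active={job_A:*/11, job_D:*/11}
Op 3: register job_E */9 -> active={job_A:*/11, job_D:*/11, job_E:*/9}
Op 4: register job_B */15 -> active={job_A:*/11, job_B:*/15, job_D:*/11, job_E:*/9}
Op 5: register job_C */19 -> active={job_A:*/11, job_B:*/15, job_C:*/19, job_D:*/11, job_E:*/9}
Op 6: register job_E */3 -> active={job_A:*/11, job_B:*/15, job_C:*/19, job_D:*/11, job_E:*/3}
Op 7: register job_A */11 -> active={job_A:*/11, job_B:*/15, job_C:*/19, job_D:*/11, job_E:*/3}
Op 8: register job_E */17 -> active={job_A:*/11, job_B:*/15, job_C:*/19, job_D:*/11, job_E:*/17}
Op 9: unregister job_A -> active={job_B:*/15, job_C:*/19, job_D:*/11, job_E:*/17}
Op 10: register job_E */11 -> active={job_B:*/15, job_C:*/19, job_D:*/11, job_E:*/11}
Op 11: register job_B */10 -> active={job_B:*/10, job_C:*/19, job_D:*/11, job_E:*/11}
  job_B: interval 10, next fire after T=273 is 280
  job_C: interval 19, next fire after T=273 is 285
  job_D: interval 11, next fire after T=273 is 275
  job_E: interval 11, next fire after T=273 is 275
Earliest fire time = 275 (job job_D)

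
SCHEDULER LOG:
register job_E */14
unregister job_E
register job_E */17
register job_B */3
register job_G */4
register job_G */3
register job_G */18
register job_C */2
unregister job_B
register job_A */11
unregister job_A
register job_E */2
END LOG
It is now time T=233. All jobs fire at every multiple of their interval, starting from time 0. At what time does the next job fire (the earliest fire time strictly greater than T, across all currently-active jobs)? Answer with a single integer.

Answer: 234

Derivation:
Op 1: register job_E */14 -> active={job_E:*/14}
Op 2: unregister job_E -> active={}
Op 3: register job_E */17 -> active={job_E:*/17}
Op 4: register job_B */3 -> active={job_B:*/3, job_E:*/17}
Op 5: register job_G */4 -> active={job_B:*/3, job_E:*/17, job_G:*/4}
Op 6: register job_G */3 -> active={job_B:*/3, job_E:*/17, job_G:*/3}
Op 7: register job_G */18 -> active={job_B:*/3, job_E:*/17, job_G:*/18}
Op 8: register job_C */2 -> active={job_B:*/3, job_C:*/2, job_E:*/17, job_G:*/18}
Op 9: unregister job_B -> active={job_C:*/2, job_E:*/17, job_G:*/18}
Op 10: register job_A */11 -> active={job_A:*/11, job_C:*/2, job_E:*/17, job_G:*/18}
Op 11: unregister job_A -> active={job_C:*/2, job_E:*/17, job_G:*/18}
Op 12: register job_E */2 -> active={job_C:*/2, job_E:*/2, job_G:*/18}
  job_C: interval 2, next fire after T=233 is 234
  job_E: interval 2, next fire after T=233 is 234
  job_G: interval 18, next fire after T=233 is 234
Earliest fire time = 234 (job job_C)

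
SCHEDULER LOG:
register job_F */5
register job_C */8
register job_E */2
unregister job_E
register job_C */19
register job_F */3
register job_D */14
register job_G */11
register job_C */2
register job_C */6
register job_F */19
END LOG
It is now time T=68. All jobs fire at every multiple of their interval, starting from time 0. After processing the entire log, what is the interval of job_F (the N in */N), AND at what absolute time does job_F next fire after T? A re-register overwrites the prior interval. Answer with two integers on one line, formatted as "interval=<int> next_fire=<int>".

Answer: interval=19 next_fire=76

Derivation:
Op 1: register job_F */5 -> active={job_F:*/5}
Op 2: register job_C */8 -> active={job_C:*/8, job_F:*/5}
Op 3: register job_E */2 -> active={job_C:*/8, job_E:*/2, job_F:*/5}
Op 4: unregister job_E -> active={job_C:*/8, job_F:*/5}
Op 5: register job_C */19 -> active={job_C:*/19, job_F:*/5}
Op 6: register job_F */3 -> active={job_C:*/19, job_F:*/3}
Op 7: register job_D */14 -> active={job_C:*/19, job_D:*/14, job_F:*/3}
Op 8: register job_G */11 -> active={job_C:*/19, job_D:*/14, job_F:*/3, job_G:*/11}
Op 9: register job_C */2 -> active={job_C:*/2, job_D:*/14, job_F:*/3, job_G:*/11}
Op 10: register job_C */6 -> active={job_C:*/6, job_D:*/14, job_F:*/3, job_G:*/11}
Op 11: register job_F */19 -> active={job_C:*/6, job_D:*/14, job_F:*/19, job_G:*/11}
Final interval of job_F = 19
Next fire of job_F after T=68: (68//19+1)*19 = 76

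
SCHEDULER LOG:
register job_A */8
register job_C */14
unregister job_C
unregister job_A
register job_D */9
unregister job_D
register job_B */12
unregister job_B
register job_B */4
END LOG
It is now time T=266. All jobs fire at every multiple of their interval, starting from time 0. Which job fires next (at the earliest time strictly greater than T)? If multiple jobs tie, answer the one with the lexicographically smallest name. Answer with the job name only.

Answer: job_B

Derivation:
Op 1: register job_A */8 -> active={job_A:*/8}
Op 2: register job_C */14 -> active={job_A:*/8, job_C:*/14}
Op 3: unregister job_C -> active={job_A:*/8}
Op 4: unregister job_A -> active={}
Op 5: register job_D */9 -> active={job_D:*/9}
Op 6: unregister job_D -> active={}
Op 7: register job_B */12 -> active={job_B:*/12}
Op 8: unregister job_B -> active={}
Op 9: register job_B */4 -> active={job_B:*/4}
  job_B: interval 4, next fire after T=266 is 268
Earliest = 268, winner (lex tiebreak) = job_B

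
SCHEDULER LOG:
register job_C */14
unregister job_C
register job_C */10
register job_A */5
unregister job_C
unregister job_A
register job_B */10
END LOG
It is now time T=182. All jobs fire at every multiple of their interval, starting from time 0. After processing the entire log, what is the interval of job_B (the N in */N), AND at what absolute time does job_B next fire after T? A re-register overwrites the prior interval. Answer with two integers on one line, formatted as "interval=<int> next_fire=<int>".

Op 1: register job_C */14 -> active={job_C:*/14}
Op 2: unregister job_C -> active={}
Op 3: register job_C */10 -> active={job_C:*/10}
Op 4: register job_A */5 -> active={job_A:*/5, job_C:*/10}
Op 5: unregister job_C -> active={job_A:*/5}
Op 6: unregister job_A -> active={}
Op 7: register job_B */10 -> active={job_B:*/10}
Final interval of job_B = 10
Next fire of job_B after T=182: (182//10+1)*10 = 190

Answer: interval=10 next_fire=190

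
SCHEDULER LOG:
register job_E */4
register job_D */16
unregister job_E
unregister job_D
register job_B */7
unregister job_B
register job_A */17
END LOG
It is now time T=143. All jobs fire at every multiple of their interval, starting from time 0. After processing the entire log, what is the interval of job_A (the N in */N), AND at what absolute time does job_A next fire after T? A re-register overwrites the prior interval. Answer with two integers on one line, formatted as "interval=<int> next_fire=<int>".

Answer: interval=17 next_fire=153

Derivation:
Op 1: register job_E */4 -> active={job_E:*/4}
Op 2: register job_D */16 -> active={job_D:*/16, job_E:*/4}
Op 3: unregister job_E -> active={job_D:*/16}
Op 4: unregister job_D -> active={}
Op 5: register job_B */7 -> active={job_B:*/7}
Op 6: unregister job_B -> active={}
Op 7: register job_A */17 -> active={job_A:*/17}
Final interval of job_A = 17
Next fire of job_A after T=143: (143//17+1)*17 = 153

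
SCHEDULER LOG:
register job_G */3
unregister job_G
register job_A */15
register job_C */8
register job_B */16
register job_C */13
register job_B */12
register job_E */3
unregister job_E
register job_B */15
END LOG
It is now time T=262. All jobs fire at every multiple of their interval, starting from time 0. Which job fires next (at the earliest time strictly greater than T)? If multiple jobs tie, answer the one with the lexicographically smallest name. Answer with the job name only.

Op 1: register job_G */3 -> active={job_G:*/3}
Op 2: unregister job_G -> active={}
Op 3: register job_A */15 -> active={job_A:*/15}
Op 4: register job_C */8 -> active={job_A:*/15, job_C:*/8}
Op 5: register job_B */16 -> active={job_A:*/15, job_B:*/16, job_C:*/8}
Op 6: register job_C */13 -> active={job_A:*/15, job_B:*/16, job_C:*/13}
Op 7: register job_B */12 -> active={job_A:*/15, job_B:*/12, job_C:*/13}
Op 8: register job_E */3 -> active={job_A:*/15, job_B:*/12, job_C:*/13, job_E:*/3}
Op 9: unregister job_E -> active={job_A:*/15, job_B:*/12, job_C:*/13}
Op 10: register job_B */15 -> active={job_A:*/15, job_B:*/15, job_C:*/13}
  job_A: interval 15, next fire after T=262 is 270
  job_B: interval 15, next fire after T=262 is 270
  job_C: interval 13, next fire after T=262 is 273
Earliest = 270, winner (lex tiebreak) = job_A

Answer: job_A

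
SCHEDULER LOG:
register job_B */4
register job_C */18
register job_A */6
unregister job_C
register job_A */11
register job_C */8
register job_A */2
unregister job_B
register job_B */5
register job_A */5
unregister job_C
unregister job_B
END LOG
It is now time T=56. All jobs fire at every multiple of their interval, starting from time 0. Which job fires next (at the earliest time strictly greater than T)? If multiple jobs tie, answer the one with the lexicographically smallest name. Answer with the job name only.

Answer: job_A

Derivation:
Op 1: register job_B */4 -> active={job_B:*/4}
Op 2: register job_C */18 -> active={job_B:*/4, job_C:*/18}
Op 3: register job_A */6 -> active={job_A:*/6, job_B:*/4, job_C:*/18}
Op 4: unregister job_C -> active={job_A:*/6, job_B:*/4}
Op 5: register job_A */11 -> active={job_A:*/11, job_B:*/4}
Op 6: register job_C */8 -> active={job_A:*/11, job_B:*/4, job_C:*/8}
Op 7: register job_A */2 -> active={job_A:*/2, job_B:*/4, job_C:*/8}
Op 8: unregister job_B -> active={job_A:*/2, job_C:*/8}
Op 9: register job_B */5 -> active={job_A:*/2, job_B:*/5, job_C:*/8}
Op 10: register job_A */5 -> active={job_A:*/5, job_B:*/5, job_C:*/8}
Op 11: unregister job_C -> active={job_A:*/5, job_B:*/5}
Op 12: unregister job_B -> active={job_A:*/5}
  job_A: interval 5, next fire after T=56 is 60
Earliest = 60, winner (lex tiebreak) = job_A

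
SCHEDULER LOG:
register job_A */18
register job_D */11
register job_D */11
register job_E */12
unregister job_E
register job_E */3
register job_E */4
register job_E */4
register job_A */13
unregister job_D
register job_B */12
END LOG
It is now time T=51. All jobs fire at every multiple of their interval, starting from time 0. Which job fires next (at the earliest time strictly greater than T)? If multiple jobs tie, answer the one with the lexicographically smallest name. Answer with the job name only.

Answer: job_A

Derivation:
Op 1: register job_A */18 -> active={job_A:*/18}
Op 2: register job_D */11 -> active={job_A:*/18, job_D:*/11}
Op 3: register job_D */11 -> active={job_A:*/18, job_D:*/11}
Op 4: register job_E */12 -> active={job_A:*/18, job_D:*/11, job_E:*/12}
Op 5: unregister job_E -> active={job_A:*/18, job_D:*/11}
Op 6: register job_E */3 -> active={job_A:*/18, job_D:*/11, job_E:*/3}
Op 7: register job_E */4 -> active={job_A:*/18, job_D:*/11, job_E:*/4}
Op 8: register job_E */4 -> active={job_A:*/18, job_D:*/11, job_E:*/4}
Op 9: register job_A */13 -> active={job_A:*/13, job_D:*/11, job_E:*/4}
Op 10: unregister job_D -> active={job_A:*/13, job_E:*/4}
Op 11: register job_B */12 -> active={job_A:*/13, job_B:*/12, job_E:*/4}
  job_A: interval 13, next fire after T=51 is 52
  job_B: interval 12, next fire after T=51 is 60
  job_E: interval 4, next fire after T=51 is 52
Earliest = 52, winner (lex tiebreak) = job_A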